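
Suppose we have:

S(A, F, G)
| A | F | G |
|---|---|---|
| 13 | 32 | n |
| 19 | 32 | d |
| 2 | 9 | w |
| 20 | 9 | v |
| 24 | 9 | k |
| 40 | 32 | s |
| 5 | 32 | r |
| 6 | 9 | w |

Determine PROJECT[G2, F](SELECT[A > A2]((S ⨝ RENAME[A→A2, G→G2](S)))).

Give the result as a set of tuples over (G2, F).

{(d, 32), (n, 32), (r, 32), (v, 9), (w, 9)}

ρ[A→A2, G→G2]: schema becomes (A2, F, G2); tuples unchanged.
Natural join on F: {(13, 32, n, 13, n), (13, 32, n, 19, d), (13, 32, n, 40, s), (13, 32, n, 5, r), (19, 32, d, 13, n), (19, 32, d, 19, d), (19, 32, d, 40, s), (19, 32, d, 5, r), (2, 9, w, 2, w), (2, 9, w, 20, v), (2, 9, w, 24, k), (2, 9, w, 6, w), (20, 9, v, 2, w), (20, 9, v, 20, v), (20, 9, v, 24, k), (20, 9, v, 6, w), (24, 9, k, 2, w), (24, 9, k, 20, v), (24, 9, k, 24, k), (24, 9, k, 6, w), (40, 32, s, 13, n), (40, 32, s, 19, d), (40, 32, s, 40, s), (40, 32, s, 5, r), (5, 32, r, 13, n), (5, 32, r, 19, d), (5, 32, r, 40, s), (5, 32, r, 5, r), (6, 9, w, 2, w), (6, 9, w, 20, v), (6, 9, w, 24, k), (6, 9, w, 6, w)}
σ[A > A2]: keep tuples satisfying A > A2 → {(13, 32, n, 5, r), (19, 32, d, 13, n), (19, 32, d, 5, r), (20, 9, v, 2, w), (20, 9, v, 6, w), (24, 9, k, 2, w), (24, 9, k, 20, v), (24, 9, k, 6, w), (40, 32, s, 13, n), (40, 32, s, 19, d), (40, 32, s, 5, r), (6, 9, w, 2, w)}
π[G2, F]: project onto (G2, F) (7 duplicate(s) eliminated) → {(d, 32), (n, 32), (r, 32), (v, 9), (w, 9)}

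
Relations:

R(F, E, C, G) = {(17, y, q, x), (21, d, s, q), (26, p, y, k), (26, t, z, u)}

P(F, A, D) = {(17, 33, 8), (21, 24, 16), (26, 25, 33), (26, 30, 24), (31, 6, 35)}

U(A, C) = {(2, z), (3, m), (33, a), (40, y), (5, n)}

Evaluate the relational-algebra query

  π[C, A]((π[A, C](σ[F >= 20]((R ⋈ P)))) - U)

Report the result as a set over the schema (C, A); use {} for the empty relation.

R ⋈ P (natural join on F): {(17, y, q, x, 33, 8), (21, d, s, q, 24, 16), (26, p, y, k, 25, 33), (26, p, y, k, 30, 24), (26, t, z, u, 25, 33), (26, t, z, u, 30, 24)}
Filtering on F >= 20 leaves {(21, d, s, q, 24, 16), (26, p, y, k, 25, 33), (26, p, y, k, 30, 24), (26, t, z, u, 25, 33), (26, t, z, u, 30, 24)}.
π[A, C]: project onto (A, C) → {(24, s), (25, y), (25, z), (30, y), (30, z)}
Set difference of the two operands is {(24, s), (25, y), (25, z), (30, y), (30, z)}.
π[C, A]: project onto (C, A) → {(s, 24), (y, 25), (y, 30), (z, 25), (z, 30)}

{(s, 24), (y, 25), (y, 30), (z, 25), (z, 30)}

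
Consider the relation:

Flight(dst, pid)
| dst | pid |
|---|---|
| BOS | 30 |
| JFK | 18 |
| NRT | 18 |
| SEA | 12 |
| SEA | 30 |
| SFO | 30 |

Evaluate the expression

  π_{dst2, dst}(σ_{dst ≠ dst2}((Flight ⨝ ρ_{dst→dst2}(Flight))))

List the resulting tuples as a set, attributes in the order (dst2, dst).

ρ[dst→dst2]: schema becomes (dst2, pid); tuples unchanged.
Flight ⋈ ρ_{dst→dst2}(Flight) (natural join on pid): {(BOS, 30, BOS), (BOS, 30, SEA), (BOS, 30, SFO), (JFK, 18, JFK), (JFK, 18, NRT), (NRT, 18, JFK), (NRT, 18, NRT), (SEA, 12, SEA), (SEA, 30, BOS), (SEA, 30, SEA), (SEA, 30, SFO), (SFO, 30, BOS), (SFO, 30, SEA), (SFO, 30, SFO)}
Filtering on dst ≠ dst2 leaves {(BOS, 30, SEA), (BOS, 30, SFO), (JFK, 18, NRT), (NRT, 18, JFK), (SEA, 30, BOS), (SEA, 30, SFO), (SFO, 30, BOS), (SFO, 30, SEA)}.
Keep only column(s) dst2, dst: {(BOS, SEA), (BOS, SFO), (JFK, NRT), (NRT, JFK), (SEA, BOS), (SEA, SFO), (SFO, BOS), (SFO, SEA)}

{(BOS, SEA), (BOS, SFO), (JFK, NRT), (NRT, JFK), (SEA, BOS), (SEA, SFO), (SFO, BOS), (SFO, SEA)}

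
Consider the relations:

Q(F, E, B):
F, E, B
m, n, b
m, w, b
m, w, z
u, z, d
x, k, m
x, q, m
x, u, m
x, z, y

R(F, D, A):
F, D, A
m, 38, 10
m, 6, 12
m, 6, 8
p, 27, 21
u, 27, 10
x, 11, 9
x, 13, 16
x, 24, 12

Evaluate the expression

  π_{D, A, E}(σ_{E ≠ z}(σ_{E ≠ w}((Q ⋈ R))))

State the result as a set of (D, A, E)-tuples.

{(11, 9, k), (11, 9, q), (11, 9, u), (13, 16, k), (13, 16, q), (13, 16, u), (24, 12, k), (24, 12, q), (24, 12, u), (38, 10, n), (6, 12, n), (6, 8, n)}

Natural join on F: {(m, n, b, 38, 10), (m, n, b, 6, 12), (m, n, b, 6, 8), (m, w, b, 38, 10), (m, w, b, 6, 12), (m, w, b, 6, 8), (m, w, z, 38, 10), (m, w, z, 6, 12), (m, w, z, 6, 8), (u, z, d, 27, 10), (x, k, m, 11, 9), (x, k, m, 13, 16), (x, k, m, 24, 12), (x, q, m, 11, 9), (x, q, m, 13, 16), (x, q, m, 24, 12), (x, u, m, 11, 9), (x, u, m, 13, 16), (x, u, m, 24, 12), (x, z, y, 11, 9), (x, z, y, 13, 16), (x, z, y, 24, 12)}
Apply σ_{E ≠ w}; surviving tuples: {(m, n, b, 38, 10), (m, n, b, 6, 12), (m, n, b, 6, 8), (u, z, d, 27, 10), (x, k, m, 11, 9), (x, k, m, 13, 16), (x, k, m, 24, 12), (x, q, m, 11, 9), (x, q, m, 13, 16), (x, q, m, 24, 12), (x, u, m, 11, 9), (x, u, m, 13, 16), (x, u, m, 24, 12), (x, z, y, 11, 9), (x, z, y, 13, 16), (x, z, y, 24, 12)}
Apply σ_{E ≠ z}; surviving tuples: {(m, n, b, 38, 10), (m, n, b, 6, 12), (m, n, b, 6, 8), (x, k, m, 11, 9), (x, k, m, 13, 16), (x, k, m, 24, 12), (x, q, m, 11, 9), (x, q, m, 13, 16), (x, q, m, 24, 12), (x, u, m, 11, 9), (x, u, m, 13, 16), (x, u, m, 24, 12)}
π_{D, A, E} gives {(11, 9, k), (11, 9, q), (11, 9, u), (13, 16, k), (13, 16, q), (13, 16, u), (24, 12, k), (24, 12, q), (24, 12, u), (38, 10, n), (6, 12, n), (6, 8, n)}.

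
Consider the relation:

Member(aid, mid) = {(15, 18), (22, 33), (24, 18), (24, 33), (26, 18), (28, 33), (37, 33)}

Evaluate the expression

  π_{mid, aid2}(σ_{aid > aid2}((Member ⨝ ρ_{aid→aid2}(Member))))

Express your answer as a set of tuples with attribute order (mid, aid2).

ρ[aid→aid2]: schema becomes (aid2, mid); tuples unchanged.
Natural join on mid: {(15, 18, 15), (15, 18, 24), (15, 18, 26), (22, 33, 22), (22, 33, 24), (22, 33, 28), (22, 33, 37), (24, 18, 15), (24, 18, 24), (24, 18, 26), (24, 33, 22), (24, 33, 24), (24, 33, 28), (24, 33, 37), (26, 18, 15), (26, 18, 24), (26, 18, 26), (28, 33, 22), (28, 33, 24), (28, 33, 28), (28, 33, 37), (37, 33, 22), (37, 33, 24), (37, 33, 28), (37, 33, 37)}
σ[aid > aid2]: keep tuples satisfying aid > aid2 → {(24, 18, 15), (24, 33, 22), (26, 18, 15), (26, 18, 24), (28, 33, 22), (28, 33, 24), (37, 33, 22), (37, 33, 24), (37, 33, 28)}
Keep only column(s) mid, aid2 (4 duplicate(s) eliminated): {(18, 15), (18, 24), (33, 22), (33, 24), (33, 28)}

{(18, 15), (18, 24), (33, 22), (33, 24), (33, 28)}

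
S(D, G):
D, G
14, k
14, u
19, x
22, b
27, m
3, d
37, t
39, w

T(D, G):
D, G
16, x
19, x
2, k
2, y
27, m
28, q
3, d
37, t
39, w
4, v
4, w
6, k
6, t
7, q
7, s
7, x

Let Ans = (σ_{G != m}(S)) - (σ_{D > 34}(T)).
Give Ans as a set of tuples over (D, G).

{(14, k), (14, u), (19, x), (22, b), (3, d)}

σ[G != m]: keep tuples satisfying G != m → {(14, k), (14, u), (19, x), (22, b), (3, d), (37, t), (39, w)}
σ[D > 34]: keep tuples satisfying D > 34 → {(37, t), (39, w)}
Difference: {(14, k), (14, u), (19, x), (22, b), (3, d), (37, t), (39, w)} with {(37, t), (39, w)} → {(14, k), (14, u), (19, x), (22, b), (3, d)}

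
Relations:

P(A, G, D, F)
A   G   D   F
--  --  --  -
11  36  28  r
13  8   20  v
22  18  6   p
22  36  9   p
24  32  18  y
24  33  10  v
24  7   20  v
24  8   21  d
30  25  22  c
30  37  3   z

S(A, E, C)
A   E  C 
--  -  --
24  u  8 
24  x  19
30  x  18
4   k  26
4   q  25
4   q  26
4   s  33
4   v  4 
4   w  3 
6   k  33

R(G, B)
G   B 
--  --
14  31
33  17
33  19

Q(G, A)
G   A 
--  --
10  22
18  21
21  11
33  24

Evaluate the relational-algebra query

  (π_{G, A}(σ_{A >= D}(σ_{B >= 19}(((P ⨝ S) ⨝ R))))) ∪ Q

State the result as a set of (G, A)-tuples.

{(10, 22), (18, 21), (21, 11), (33, 24)}

Joining P and S on A yields {(24, 32, 18, y, u, 8), (24, 32, 18, y, x, 19), (24, 33, 10, v, u, 8), (24, 33, 10, v, x, 19), (24, 7, 20, v, u, 8), (24, 7, 20, v, x, 19), (24, 8, 21, d, u, 8), (24, 8, 21, d, x, 19), (30, 25, 22, c, x, 18), (30, 37, 3, z, x, 18)}.
Joining (P ⨝ S) and R on G yields {(24, 33, 10, v, u, 8, 17), (24, 33, 10, v, u, 8, 19), (24, 33, 10, v, x, 19, 17), (24, 33, 10, v, x, 19, 19)}.
σ[B >= 19]: keep tuples satisfying B >= 19 → {(24, 33, 10, v, u, 8, 19), (24, 33, 10, v, x, 19, 19)}
σ[A >= D]: keep tuples satisfying A >= D → {(24, 33, 10, v, u, 8, 19), (24, 33, 10, v, x, 19, 19)}
Keep only column(s) G, A (1 duplicate(s) eliminated): {(33, 24)}
Union: {(33, 24)} with {(10, 22), (18, 21), (21, 11), (33, 24)} → {(10, 22), (18, 21), (21, 11), (33, 24)}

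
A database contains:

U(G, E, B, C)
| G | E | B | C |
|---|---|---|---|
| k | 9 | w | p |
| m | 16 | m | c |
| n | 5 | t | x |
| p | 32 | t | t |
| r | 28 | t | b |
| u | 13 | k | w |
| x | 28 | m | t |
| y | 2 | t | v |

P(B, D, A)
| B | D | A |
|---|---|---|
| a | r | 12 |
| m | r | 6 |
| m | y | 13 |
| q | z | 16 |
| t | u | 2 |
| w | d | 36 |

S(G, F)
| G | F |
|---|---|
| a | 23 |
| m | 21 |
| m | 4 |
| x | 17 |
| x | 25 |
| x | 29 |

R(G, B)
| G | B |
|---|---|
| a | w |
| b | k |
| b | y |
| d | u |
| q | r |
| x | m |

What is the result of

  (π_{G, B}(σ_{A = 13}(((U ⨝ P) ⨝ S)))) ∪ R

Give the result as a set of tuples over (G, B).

{(a, w), (b, k), (b, y), (d, u), (m, m), (q, r), (x, m)}

U ⋈ P (natural join on B): {(k, 9, w, p, d, 36), (m, 16, m, c, r, 6), (m, 16, m, c, y, 13), (n, 5, t, x, u, 2), (p, 32, t, t, u, 2), (r, 28, t, b, u, 2), (x, 28, m, t, r, 6), (x, 28, m, t, y, 13), (y, 2, t, v, u, 2)}
(U ⨝ P) ⋈ S (natural join on G): {(m, 16, m, c, r, 6, 21), (m, 16, m, c, r, 6, 4), (m, 16, m, c, y, 13, 21), (m, 16, m, c, y, 13, 4), (x, 28, m, t, r, 6, 17), (x, 28, m, t, r, 6, 25), (x, 28, m, t, r, 6, 29), (x, 28, m, t, y, 13, 17), (x, 28, m, t, y, 13, 25), (x, 28, m, t, y, 13, 29)}
Apply σ_{A = 13}; surviving tuples: {(m, 16, m, c, y, 13, 21), (m, 16, m, c, y, 13, 4), (x, 28, m, t, y, 13, 17), (x, 28, m, t, y, 13, 25), (x, 28, m, t, y, 13, 29)}
Projecting to G, B (3 duplicate(s) eliminated): {(m, m), (x, m)}
Set union of the two operands is {(a, w), (b, k), (b, y), (d, u), (m, m), (q, r), (x, m)}.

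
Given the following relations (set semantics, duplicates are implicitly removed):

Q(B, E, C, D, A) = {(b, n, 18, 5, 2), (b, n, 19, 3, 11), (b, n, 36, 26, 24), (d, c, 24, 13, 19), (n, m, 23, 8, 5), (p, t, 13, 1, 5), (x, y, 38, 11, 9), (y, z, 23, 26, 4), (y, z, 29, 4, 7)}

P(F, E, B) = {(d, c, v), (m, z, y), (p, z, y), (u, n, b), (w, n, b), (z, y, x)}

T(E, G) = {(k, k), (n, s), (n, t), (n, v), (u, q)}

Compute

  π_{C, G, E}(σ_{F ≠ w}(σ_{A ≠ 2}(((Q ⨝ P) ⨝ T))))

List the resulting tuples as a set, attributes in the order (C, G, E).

{(19, s, n), (19, t, n), (19, v, n), (36, s, n), (36, t, n), (36, v, n)}

Q ⋈ P (natural join on B, E): {(b, n, 18, 5, 2, u), (b, n, 18, 5, 2, w), (b, n, 19, 3, 11, u), (b, n, 19, 3, 11, w), (b, n, 36, 26, 24, u), (b, n, 36, 26, 24, w), (x, y, 38, 11, 9, z), (y, z, 23, 26, 4, m), (y, z, 23, 26, 4, p), (y, z, 29, 4, 7, m), (y, z, 29, 4, 7, p)}
(Q ⨝ P) ⋈ T (natural join on E): {(b, n, 18, 5, 2, u, s), (b, n, 18, 5, 2, u, t), (b, n, 18, 5, 2, u, v), (b, n, 18, 5, 2, w, s), (b, n, 18, 5, 2, w, t), (b, n, 18, 5, 2, w, v), (b, n, 19, 3, 11, u, s), (b, n, 19, 3, 11, u, t), (b, n, 19, 3, 11, u, v), (b, n, 19, 3, 11, w, s), (b, n, 19, 3, 11, w, t), (b, n, 19, 3, 11, w, v), (b, n, 36, 26, 24, u, s), (b, n, 36, 26, 24, u, t), (b, n, 36, 26, 24, u, v), (b, n, 36, 26, 24, w, s), (b, n, 36, 26, 24, w, t), (b, n, 36, 26, 24, w, v)}
Selection A ≠ 2: {(b, n, 19, 3, 11, u, s), (b, n, 19, 3, 11, u, t), (b, n, 19, 3, 11, u, v), (b, n, 19, 3, 11, w, s), (b, n, 19, 3, 11, w, t), (b, n, 19, 3, 11, w, v), (b, n, 36, 26, 24, u, s), (b, n, 36, 26, 24, u, t), (b, n, 36, 26, 24, u, v), (b, n, 36, 26, 24, w, s), (b, n, 36, 26, 24, w, t), (b, n, 36, 26, 24, w, v)}
Selection F ≠ w: {(b, n, 19, 3, 11, u, s), (b, n, 19, 3, 11, u, t), (b, n, 19, 3, 11, u, v), (b, n, 36, 26, 24, u, s), (b, n, 36, 26, 24, u, t), (b, n, 36, 26, 24, u, v)}
Keep only column(s) C, G, E: {(19, s, n), (19, t, n), (19, v, n), (36, s, n), (36, t, n), (36, v, n)}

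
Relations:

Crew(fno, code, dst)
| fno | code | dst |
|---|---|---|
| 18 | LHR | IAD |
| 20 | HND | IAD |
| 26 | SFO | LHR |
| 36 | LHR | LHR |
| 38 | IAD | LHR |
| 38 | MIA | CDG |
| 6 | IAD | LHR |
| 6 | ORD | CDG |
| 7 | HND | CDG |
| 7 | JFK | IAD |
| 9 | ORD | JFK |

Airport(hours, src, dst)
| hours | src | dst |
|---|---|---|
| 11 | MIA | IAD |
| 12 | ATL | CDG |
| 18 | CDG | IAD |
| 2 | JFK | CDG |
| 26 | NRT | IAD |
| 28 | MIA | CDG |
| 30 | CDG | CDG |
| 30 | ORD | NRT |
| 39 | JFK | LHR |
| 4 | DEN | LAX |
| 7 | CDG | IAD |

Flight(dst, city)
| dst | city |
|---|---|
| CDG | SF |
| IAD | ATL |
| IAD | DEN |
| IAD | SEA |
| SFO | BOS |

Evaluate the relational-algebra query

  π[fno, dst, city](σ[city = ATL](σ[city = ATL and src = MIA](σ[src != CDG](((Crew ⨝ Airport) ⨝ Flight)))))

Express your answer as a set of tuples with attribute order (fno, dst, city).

{(18, IAD, ATL), (20, IAD, ATL), (7, IAD, ATL)}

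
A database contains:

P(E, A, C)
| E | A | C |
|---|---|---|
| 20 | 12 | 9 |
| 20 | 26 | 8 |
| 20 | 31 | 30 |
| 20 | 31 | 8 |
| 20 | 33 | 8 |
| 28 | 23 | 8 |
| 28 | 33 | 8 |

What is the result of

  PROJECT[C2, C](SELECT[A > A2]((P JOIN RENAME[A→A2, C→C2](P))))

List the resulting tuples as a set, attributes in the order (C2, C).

{(30, 8), (8, 30), (8, 8), (9, 30), (9, 8)}

ρ[A→A2, C→C2]: schema becomes (E, A2, C2); tuples unchanged.
Joining P and RENAME[A→A2, C→C2](P) on E yields {(20, 12, 9, 12, 9), (20, 12, 9, 26, 8), (20, 12, 9, 31, 30), (20, 12, 9, 31, 8), (20, 12, 9, 33, 8), (20, 26, 8, 12, 9), (20, 26, 8, 26, 8), (20, 26, 8, 31, 30), (20, 26, 8, 31, 8), (20, 26, 8, 33, 8), (20, 31, 30, 12, 9), (20, 31, 30, 26, 8), (20, 31, 30, 31, 30), (20, 31, 30, 31, 8), (20, 31, 30, 33, 8), (20, 31, 8, 12, 9), (20, 31, 8, 26, 8), (20, 31, 8, 31, 30), (20, 31, 8, 31, 8), (20, 31, 8, 33, 8), (20, 33, 8, 12, 9), (20, 33, 8, 26, 8), (20, 33, 8, 31, 30), (20, 33, 8, 31, 8), (20, 33, 8, 33, 8), (28, 23, 8, 23, 8), (28, 23, 8, 33, 8), (28, 33, 8, 23, 8), (28, 33, 8, 33, 8)}.
Filtering on A > A2 leaves {(20, 26, 8, 12, 9), (20, 31, 30, 12, 9), (20, 31, 30, 26, 8), (20, 31, 8, 12, 9), (20, 31, 8, 26, 8), (20, 33, 8, 12, 9), (20, 33, 8, 26, 8), (20, 33, 8, 31, 30), (20, 33, 8, 31, 8), (28, 33, 8, 23, 8)}.
Keep only column(s) C2, C (5 duplicate(s) eliminated): {(30, 8), (8, 30), (8, 8), (9, 30), (9, 8)}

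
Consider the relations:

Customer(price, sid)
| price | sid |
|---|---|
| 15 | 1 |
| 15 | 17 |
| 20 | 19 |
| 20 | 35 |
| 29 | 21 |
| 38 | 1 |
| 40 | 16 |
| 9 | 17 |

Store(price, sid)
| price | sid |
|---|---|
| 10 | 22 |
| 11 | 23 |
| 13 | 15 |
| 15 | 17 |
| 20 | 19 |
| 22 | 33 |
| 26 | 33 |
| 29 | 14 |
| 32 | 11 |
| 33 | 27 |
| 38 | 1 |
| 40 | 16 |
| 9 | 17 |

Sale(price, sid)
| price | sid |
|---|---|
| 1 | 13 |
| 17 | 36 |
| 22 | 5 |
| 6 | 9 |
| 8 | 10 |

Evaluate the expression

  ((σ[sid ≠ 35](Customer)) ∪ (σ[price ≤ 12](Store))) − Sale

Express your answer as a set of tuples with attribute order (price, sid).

{(10, 22), (11, 23), (15, 1), (15, 17), (20, 19), (29, 21), (38, 1), (40, 16), (9, 17)}

σ[sid ≠ 35]: keep tuples satisfying sid ≠ 35 → {(15, 1), (15, 17), (20, 19), (29, 21), (38, 1), (40, 16), (9, 17)}
σ[price ≤ 12]: keep tuples satisfying price ≤ 12 → {(10, 22), (11, 23), (9, 17)}
Union: {(15, 1), (15, 17), (20, 19), (29, 21), (38, 1), (40, 16), (9, 17)} with {(10, 22), (11, 23), (9, 17)} → {(10, 22), (11, 23), (15, 1), (15, 17), (20, 19), (29, 21), (38, 1), (40, 16), (9, 17)}
Difference: {(10, 22), (11, 23), (15, 1), (15, 17), (20, 19), (29, 21), (38, 1), (40, 16), (9, 17)} with {(1, 13), (17, 36), (22, 5), (6, 9), (8, 10)} → {(10, 22), (11, 23), (15, 1), (15, 17), (20, 19), (29, 21), (38, 1), (40, 16), (9, 17)}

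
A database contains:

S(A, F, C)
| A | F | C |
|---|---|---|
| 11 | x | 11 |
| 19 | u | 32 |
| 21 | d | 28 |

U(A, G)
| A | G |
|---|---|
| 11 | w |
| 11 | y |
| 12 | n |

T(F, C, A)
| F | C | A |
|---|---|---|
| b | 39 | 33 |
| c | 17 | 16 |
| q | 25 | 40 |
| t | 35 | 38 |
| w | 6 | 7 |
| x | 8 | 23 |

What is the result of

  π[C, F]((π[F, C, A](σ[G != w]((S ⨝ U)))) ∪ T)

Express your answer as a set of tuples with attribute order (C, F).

Natural join on A: {(11, x, 11, w), (11, x, 11, y)}
Selection G != w: {(11, x, 11, y)}
Projecting to F, C, A: {(x, 11, 11)}
Taking the union: {(b, 39, 33), (c, 17, 16), (q, 25, 40), (t, 35, 38), (w, 6, 7), (x, 11, 11), (x, 8, 23)}
Projecting to C, F: {(11, x), (17, c), (25, q), (35, t), (39, b), (6, w), (8, x)}

{(11, x), (17, c), (25, q), (35, t), (39, b), (6, w), (8, x)}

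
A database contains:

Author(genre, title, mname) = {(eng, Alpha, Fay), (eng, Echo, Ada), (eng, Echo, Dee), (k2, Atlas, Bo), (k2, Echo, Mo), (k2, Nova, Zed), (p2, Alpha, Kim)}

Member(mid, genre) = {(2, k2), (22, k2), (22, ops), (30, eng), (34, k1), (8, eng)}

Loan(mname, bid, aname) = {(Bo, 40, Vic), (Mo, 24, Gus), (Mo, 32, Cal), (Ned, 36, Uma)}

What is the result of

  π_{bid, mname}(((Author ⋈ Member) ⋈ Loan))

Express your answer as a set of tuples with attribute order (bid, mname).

Author ⋈ Member (natural join on genre): {(eng, Alpha, Fay, 30), (eng, Alpha, Fay, 8), (eng, Echo, Ada, 30), (eng, Echo, Ada, 8), (eng, Echo, Dee, 30), (eng, Echo, Dee, 8), (k2, Atlas, Bo, 2), (k2, Atlas, Bo, 22), (k2, Echo, Mo, 2), (k2, Echo, Mo, 22), (k2, Nova, Zed, 2), (k2, Nova, Zed, 22)}
(Author ⋈ Member) ⋈ Loan (natural join on mname): {(k2, Atlas, Bo, 2, 40, Vic), (k2, Atlas, Bo, 22, 40, Vic), (k2, Echo, Mo, 2, 24, Gus), (k2, Echo, Mo, 2, 32, Cal), (k2, Echo, Mo, 22, 24, Gus), (k2, Echo, Mo, 22, 32, Cal)}
Projecting to bid, mname (3 duplicate(s) eliminated): {(24, Mo), (32, Mo), (40, Bo)}

{(24, Mo), (32, Mo), (40, Bo)}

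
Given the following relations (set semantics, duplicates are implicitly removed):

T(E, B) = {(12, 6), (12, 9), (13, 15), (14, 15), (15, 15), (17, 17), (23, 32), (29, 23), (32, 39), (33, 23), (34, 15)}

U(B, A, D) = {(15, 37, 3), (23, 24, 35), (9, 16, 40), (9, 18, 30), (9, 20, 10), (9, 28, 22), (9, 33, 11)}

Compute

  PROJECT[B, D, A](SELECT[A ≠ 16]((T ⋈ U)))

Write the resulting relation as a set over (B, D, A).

T ⋈ U (natural join on B): {(12, 9, 16, 40), (12, 9, 18, 30), (12, 9, 20, 10), (12, 9, 28, 22), (12, 9, 33, 11), (13, 15, 37, 3), (14, 15, 37, 3), (15, 15, 37, 3), (29, 23, 24, 35), (33, 23, 24, 35), (34, 15, 37, 3)}
σ[A ≠ 16]: keep tuples satisfying A ≠ 16 → {(12, 9, 18, 30), (12, 9, 20, 10), (12, 9, 28, 22), (12, 9, 33, 11), (13, 15, 37, 3), (14, 15, 37, 3), (15, 15, 37, 3), (29, 23, 24, 35), (33, 23, 24, 35), (34, 15, 37, 3)}
Projecting to B, D, A (4 duplicate(s) eliminated): {(15, 3, 37), (23, 35, 24), (9, 10, 20), (9, 11, 33), (9, 22, 28), (9, 30, 18)}

{(15, 3, 37), (23, 35, 24), (9, 10, 20), (9, 11, 33), (9, 22, 28), (9, 30, 18)}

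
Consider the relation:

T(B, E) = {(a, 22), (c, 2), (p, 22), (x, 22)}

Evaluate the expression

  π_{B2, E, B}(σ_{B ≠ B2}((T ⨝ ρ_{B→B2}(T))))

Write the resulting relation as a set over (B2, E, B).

ρ[B→B2]: schema becomes (B2, E); tuples unchanged.
Natural join on E: {(a, 22, a), (a, 22, p), (a, 22, x), (c, 2, c), (p, 22, a), (p, 22, p), (p, 22, x), (x, 22, a), (x, 22, p), (x, 22, x)}
σ[B ≠ B2]: keep tuples satisfying B ≠ B2 → {(a, 22, p), (a, 22, x), (p, 22, a), (p, 22, x), (x, 22, a), (x, 22, p)}
Keep only column(s) B2, E, B: {(a, 22, p), (a, 22, x), (p, 22, a), (p, 22, x), (x, 22, a), (x, 22, p)}

{(a, 22, p), (a, 22, x), (p, 22, a), (p, 22, x), (x, 22, a), (x, 22, p)}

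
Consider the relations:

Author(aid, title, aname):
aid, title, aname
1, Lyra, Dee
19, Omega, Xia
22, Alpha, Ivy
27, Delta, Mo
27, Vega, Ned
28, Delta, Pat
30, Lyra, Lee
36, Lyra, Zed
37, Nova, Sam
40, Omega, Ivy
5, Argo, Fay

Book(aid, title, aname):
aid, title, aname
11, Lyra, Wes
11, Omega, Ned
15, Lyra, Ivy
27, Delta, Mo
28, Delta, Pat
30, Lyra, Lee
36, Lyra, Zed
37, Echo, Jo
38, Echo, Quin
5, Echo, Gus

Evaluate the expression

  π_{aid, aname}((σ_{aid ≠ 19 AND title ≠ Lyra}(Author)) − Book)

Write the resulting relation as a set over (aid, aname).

Selection aid ≠ 19 AND title ≠ Lyra: {(22, Alpha, Ivy), (27, Delta, Mo), (27, Vega, Ned), (28, Delta, Pat), (37, Nova, Sam), (40, Omega, Ivy), (5, Argo, Fay)}
Set difference of the two operands is {(22, Alpha, Ivy), (27, Vega, Ned), (37, Nova, Sam), (40, Omega, Ivy), (5, Argo, Fay)}.
Projecting to aid, aname: {(22, Ivy), (27, Ned), (37, Sam), (40, Ivy), (5, Fay)}

{(22, Ivy), (27, Ned), (37, Sam), (40, Ivy), (5, Fay)}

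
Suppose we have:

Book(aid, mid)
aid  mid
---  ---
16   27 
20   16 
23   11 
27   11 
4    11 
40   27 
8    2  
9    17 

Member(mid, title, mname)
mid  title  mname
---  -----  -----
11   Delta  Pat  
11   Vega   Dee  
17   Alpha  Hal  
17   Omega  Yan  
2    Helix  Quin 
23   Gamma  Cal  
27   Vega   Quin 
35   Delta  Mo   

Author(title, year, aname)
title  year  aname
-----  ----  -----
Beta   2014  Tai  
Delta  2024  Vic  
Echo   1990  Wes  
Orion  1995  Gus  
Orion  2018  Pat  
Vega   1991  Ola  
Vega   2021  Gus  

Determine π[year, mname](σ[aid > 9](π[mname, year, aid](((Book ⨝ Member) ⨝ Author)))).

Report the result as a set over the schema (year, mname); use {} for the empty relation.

{(1991, Dee), (1991, Quin), (2021, Dee), (2021, Quin), (2024, Pat)}

Natural join on mid: {(16, 27, Vega, Quin), (23, 11, Delta, Pat), (23, 11, Vega, Dee), (27, 11, Delta, Pat), (27, 11, Vega, Dee), (4, 11, Delta, Pat), (4, 11, Vega, Dee), (40, 27, Vega, Quin), (8, 2, Helix, Quin), (9, 17, Alpha, Hal), (9, 17, Omega, Yan)}
Natural join on title: {(16, 27, Vega, Quin, 1991, Ola), (16, 27, Vega, Quin, 2021, Gus), (23, 11, Delta, Pat, 2024, Vic), (23, 11, Vega, Dee, 1991, Ola), (23, 11, Vega, Dee, 2021, Gus), (27, 11, Delta, Pat, 2024, Vic), (27, 11, Vega, Dee, 1991, Ola), (27, 11, Vega, Dee, 2021, Gus), (4, 11, Delta, Pat, 2024, Vic), (4, 11, Vega, Dee, 1991, Ola), (4, 11, Vega, Dee, 2021, Gus), (40, 27, Vega, Quin, 1991, Ola), (40, 27, Vega, Quin, 2021, Gus)}
Keep only column(s) mname, year, aid: {(Dee, 1991, 23), (Dee, 1991, 27), (Dee, 1991, 4), (Dee, 2021, 23), (Dee, 2021, 27), (Dee, 2021, 4), (Pat, 2024, 23), (Pat, 2024, 27), (Pat, 2024, 4), (Quin, 1991, 16), (Quin, 1991, 40), (Quin, 2021, 16), (Quin, 2021, 40)}
Selection aid > 9: {(Dee, 1991, 23), (Dee, 1991, 27), (Dee, 2021, 23), (Dee, 2021, 27), (Pat, 2024, 23), (Pat, 2024, 27), (Quin, 1991, 16), (Quin, 1991, 40), (Quin, 2021, 16), (Quin, 2021, 40)}
Keep only column(s) year, mname (5 duplicate(s) eliminated): {(1991, Dee), (1991, Quin), (2021, Dee), (2021, Quin), (2024, Pat)}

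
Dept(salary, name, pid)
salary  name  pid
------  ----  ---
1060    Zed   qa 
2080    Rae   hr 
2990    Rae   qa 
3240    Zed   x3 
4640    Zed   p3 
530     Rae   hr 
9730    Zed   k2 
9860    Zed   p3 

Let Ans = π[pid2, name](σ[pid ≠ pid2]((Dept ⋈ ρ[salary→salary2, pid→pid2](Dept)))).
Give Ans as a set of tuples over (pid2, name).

ρ[salary→salary2, pid→pid2]: schema becomes (salary2, name, pid2); tuples unchanged.
Natural join on name: {(1060, Zed, qa, 1060, qa), (1060, Zed, qa, 3240, x3), (1060, Zed, qa, 4640, p3), (1060, Zed, qa, 9730, k2), (1060, Zed, qa, 9860, p3), (2080, Rae, hr, 2080, hr), (2080, Rae, hr, 2990, qa), (2080, Rae, hr, 530, hr), (2990, Rae, qa, 2080, hr), (2990, Rae, qa, 2990, qa), (2990, Rae, qa, 530, hr), (3240, Zed, x3, 1060, qa), (3240, Zed, x3, 3240, x3), (3240, Zed, x3, 4640, p3), (3240, Zed, x3, 9730, k2), (3240, Zed, x3, 9860, p3), (4640, Zed, p3, 1060, qa), (4640, Zed, p3, 3240, x3), (4640, Zed, p3, 4640, p3), (4640, Zed, p3, 9730, k2), (4640, Zed, p3, 9860, p3), (530, Rae, hr, 2080, hr), (530, Rae, hr, 2990, qa), (530, Rae, hr, 530, hr), (9730, Zed, k2, 1060, qa), (9730, Zed, k2, 3240, x3), (9730, Zed, k2, 4640, p3), (9730, Zed, k2, 9730, k2), (9730, Zed, k2, 9860, p3), (9860, Zed, p3, 1060, qa), (9860, Zed, p3, 3240, x3), (9860, Zed, p3, 4640, p3), (9860, Zed, p3, 9730, k2), (9860, Zed, p3, 9860, p3)}
Selection pid ≠ pid2: {(1060, Zed, qa, 3240, x3), (1060, Zed, qa, 4640, p3), (1060, Zed, qa, 9730, k2), (1060, Zed, qa, 9860, p3), (2080, Rae, hr, 2990, qa), (2990, Rae, qa, 2080, hr), (2990, Rae, qa, 530, hr), (3240, Zed, x3, 1060, qa), (3240, Zed, x3, 4640, p3), (3240, Zed, x3, 9730, k2), (3240, Zed, x3, 9860, p3), (4640, Zed, p3, 1060, qa), (4640, Zed, p3, 3240, x3), (4640, Zed, p3, 9730, k2), (530, Rae, hr, 2990, qa), (9730, Zed, k2, 1060, qa), (9730, Zed, k2, 3240, x3), (9730, Zed, k2, 4640, p3), (9730, Zed, k2, 9860, p3), (9860, Zed, p3, 1060, qa), (9860, Zed, p3, 3240, x3), (9860, Zed, p3, 9730, k2)}
π_{pid2, name} gives {(hr, Rae), (k2, Zed), (p3, Zed), (qa, Rae), (qa, Zed), (x3, Zed)} (16 duplicate(s) eliminated).

{(hr, Rae), (k2, Zed), (p3, Zed), (qa, Rae), (qa, Zed), (x3, Zed)}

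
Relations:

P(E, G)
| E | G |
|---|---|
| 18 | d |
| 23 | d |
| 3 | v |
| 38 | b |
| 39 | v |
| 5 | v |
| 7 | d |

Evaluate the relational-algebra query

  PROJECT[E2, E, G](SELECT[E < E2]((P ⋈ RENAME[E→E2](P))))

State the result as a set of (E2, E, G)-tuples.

ρ[E→E2]: schema becomes (E2, G); tuples unchanged.
Natural join on G: {(18, d, 18), (18, d, 23), (18, d, 7), (23, d, 18), (23, d, 23), (23, d, 7), (3, v, 3), (3, v, 39), (3, v, 5), (38, b, 38), (39, v, 3), (39, v, 39), (39, v, 5), (5, v, 3), (5, v, 39), (5, v, 5), (7, d, 18), (7, d, 23), (7, d, 7)}
σ[E < E2]: keep tuples satisfying E < E2 → {(18, d, 23), (3, v, 39), (3, v, 5), (5, v, 39), (7, d, 18), (7, d, 23)}
π[E2, E, G]: project onto (E2, E, G) → {(18, 7, d), (23, 18, d), (23, 7, d), (39, 3, v), (39, 5, v), (5, 3, v)}

{(18, 7, d), (23, 18, d), (23, 7, d), (39, 3, v), (39, 5, v), (5, 3, v)}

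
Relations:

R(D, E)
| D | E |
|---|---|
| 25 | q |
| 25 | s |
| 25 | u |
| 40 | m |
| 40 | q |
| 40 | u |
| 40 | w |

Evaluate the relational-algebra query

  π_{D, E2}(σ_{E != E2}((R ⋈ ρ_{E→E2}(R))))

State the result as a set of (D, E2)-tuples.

ρ[E→E2]: schema becomes (D, E2); tuples unchanged.
Natural join on D: {(25, q, q), (25, q, s), (25, q, u), (25, s, q), (25, s, s), (25, s, u), (25, u, q), (25, u, s), (25, u, u), (40, m, m), (40, m, q), (40, m, u), (40, m, w), (40, q, m), (40, q, q), (40, q, u), (40, q, w), (40, u, m), (40, u, q), (40, u, u), (40, u, w), (40, w, m), (40, w, q), (40, w, u), (40, w, w)}
σ[E != E2]: keep tuples satisfying E != E2 → {(25, q, s), (25, q, u), (25, s, q), (25, s, u), (25, u, q), (25, u, s), (40, m, q), (40, m, u), (40, m, w), (40, q, m), (40, q, u), (40, q, w), (40, u, m), (40, u, q), (40, u, w), (40, w, m), (40, w, q), (40, w, u)}
π_{D, E2} gives {(25, q), (25, s), (25, u), (40, m), (40, q), (40, u), (40, w)} (11 duplicate(s) eliminated).

{(25, q), (25, s), (25, u), (40, m), (40, q), (40, u), (40, w)}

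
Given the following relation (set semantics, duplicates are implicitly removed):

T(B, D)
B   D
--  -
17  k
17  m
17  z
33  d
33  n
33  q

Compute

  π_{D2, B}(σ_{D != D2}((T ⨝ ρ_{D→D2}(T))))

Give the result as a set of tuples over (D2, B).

ρ[D→D2]: schema becomes (B, D2); tuples unchanged.
Natural join on B: {(17, k, k), (17, k, m), (17, k, z), (17, m, k), (17, m, m), (17, m, z), (17, z, k), (17, z, m), (17, z, z), (33, d, d), (33, d, n), (33, d, q), (33, n, d), (33, n, n), (33, n, q), (33, q, d), (33, q, n), (33, q, q)}
Selection D != D2: {(17, k, m), (17, k, z), (17, m, k), (17, m, z), (17, z, k), (17, z, m), (33, d, n), (33, d, q), (33, n, d), (33, n, q), (33, q, d), (33, q, n)}
π[D2, B]: project onto (D2, B) (6 duplicate(s) eliminated) → {(d, 33), (k, 17), (m, 17), (n, 33), (q, 33), (z, 17)}

{(d, 33), (k, 17), (m, 17), (n, 33), (q, 33), (z, 17)}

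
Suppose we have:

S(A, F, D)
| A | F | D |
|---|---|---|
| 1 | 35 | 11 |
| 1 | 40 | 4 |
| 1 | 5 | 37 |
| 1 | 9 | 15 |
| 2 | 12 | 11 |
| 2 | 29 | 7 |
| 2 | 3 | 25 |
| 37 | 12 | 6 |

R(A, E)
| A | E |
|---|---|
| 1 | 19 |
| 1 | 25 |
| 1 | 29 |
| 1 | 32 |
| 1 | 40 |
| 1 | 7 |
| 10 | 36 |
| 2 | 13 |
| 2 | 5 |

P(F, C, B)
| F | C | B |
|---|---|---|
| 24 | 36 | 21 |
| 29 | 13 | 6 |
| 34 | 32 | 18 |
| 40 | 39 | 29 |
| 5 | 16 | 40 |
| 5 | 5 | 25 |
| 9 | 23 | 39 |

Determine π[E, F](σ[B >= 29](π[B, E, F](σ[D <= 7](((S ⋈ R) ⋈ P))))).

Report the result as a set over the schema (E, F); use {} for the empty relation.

S ⋈ R (natural join on A): {(1, 35, 11, 19), (1, 35, 11, 25), (1, 35, 11, 29), (1, 35, 11, 32), (1, 35, 11, 40), (1, 35, 11, 7), (1, 40, 4, 19), (1, 40, 4, 25), (1, 40, 4, 29), (1, 40, 4, 32), (1, 40, 4, 40), (1, 40, 4, 7), (1, 5, 37, 19), (1, 5, 37, 25), (1, 5, 37, 29), (1, 5, 37, 32), (1, 5, 37, 40), (1, 5, 37, 7), (1, 9, 15, 19), (1, 9, 15, 25), (1, 9, 15, 29), (1, 9, 15, 32), (1, 9, 15, 40), (1, 9, 15, 7), (2, 12, 11, 13), (2, 12, 11, 5), (2, 29, 7, 13), (2, 29, 7, 5), (2, 3, 25, 13), (2, 3, 25, 5)}
(S ⋈ R) ⋈ P (natural join on F): {(1, 40, 4, 19, 39, 29), (1, 40, 4, 25, 39, 29), (1, 40, 4, 29, 39, 29), (1, 40, 4, 32, 39, 29), (1, 40, 4, 40, 39, 29), (1, 40, 4, 7, 39, 29), (1, 5, 37, 19, 16, 40), (1, 5, 37, 19, 5, 25), (1, 5, 37, 25, 16, 40), (1, 5, 37, 25, 5, 25), (1, 5, 37, 29, 16, 40), (1, 5, 37, 29, 5, 25), (1, 5, 37, 32, 16, 40), (1, 5, 37, 32, 5, 25), (1, 5, 37, 40, 16, 40), (1, 5, 37, 40, 5, 25), (1, 5, 37, 7, 16, 40), (1, 5, 37, 7, 5, 25), (1, 9, 15, 19, 23, 39), (1, 9, 15, 25, 23, 39), (1, 9, 15, 29, 23, 39), (1, 9, 15, 32, 23, 39), (1, 9, 15, 40, 23, 39), (1, 9, 15, 7, 23, 39), (2, 29, 7, 13, 13, 6), (2, 29, 7, 5, 13, 6)}
Apply σ_{D <= 7}; surviving tuples: {(1, 40, 4, 19, 39, 29), (1, 40, 4, 25, 39, 29), (1, 40, 4, 29, 39, 29), (1, 40, 4, 32, 39, 29), (1, 40, 4, 40, 39, 29), (1, 40, 4, 7, 39, 29), (2, 29, 7, 13, 13, 6), (2, 29, 7, 5, 13, 6)}
π_{B, E, F} gives {(29, 19, 40), (29, 25, 40), (29, 29, 40), (29, 32, 40), (29, 40, 40), (29, 7, 40), (6, 13, 29), (6, 5, 29)}.
Apply σ_{B >= 29}; surviving tuples: {(29, 19, 40), (29, 25, 40), (29, 29, 40), (29, 32, 40), (29, 40, 40), (29, 7, 40)}
π_{E, F} gives {(19, 40), (25, 40), (29, 40), (32, 40), (40, 40), (7, 40)}.

{(19, 40), (25, 40), (29, 40), (32, 40), (40, 40), (7, 40)}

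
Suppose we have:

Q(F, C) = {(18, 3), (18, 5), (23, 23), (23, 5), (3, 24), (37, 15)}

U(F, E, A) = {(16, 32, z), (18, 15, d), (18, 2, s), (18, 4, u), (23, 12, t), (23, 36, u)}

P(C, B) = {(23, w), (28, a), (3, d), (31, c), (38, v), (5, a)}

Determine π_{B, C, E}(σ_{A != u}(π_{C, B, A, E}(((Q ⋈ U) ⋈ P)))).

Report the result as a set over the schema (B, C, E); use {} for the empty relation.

{(a, 5, 12), (a, 5, 15), (a, 5, 2), (d, 3, 15), (d, 3, 2), (w, 23, 12)}

Joining Q and U on F yields {(18, 3, 15, d), (18, 3, 2, s), (18, 3, 4, u), (18, 5, 15, d), (18, 5, 2, s), (18, 5, 4, u), (23, 23, 12, t), (23, 23, 36, u), (23, 5, 12, t), (23, 5, 36, u)}.
Joining (Q ⋈ U) and P on C yields {(18, 3, 15, d, d), (18, 3, 2, s, d), (18, 3, 4, u, d), (18, 5, 15, d, a), (18, 5, 2, s, a), (18, 5, 4, u, a), (23, 23, 12, t, w), (23, 23, 36, u, w), (23, 5, 12, t, a), (23, 5, 36, u, a)}.
Keep only column(s) C, B, A, E: {(23, w, t, 12), (23, w, u, 36), (3, d, d, 15), (3, d, s, 2), (3, d, u, 4), (5, a, d, 15), (5, a, s, 2), (5, a, t, 12), (5, a, u, 36), (5, a, u, 4)}
Filtering on A != u leaves {(23, w, t, 12), (3, d, d, 15), (3, d, s, 2), (5, a, d, 15), (5, a, s, 2), (5, a, t, 12)}.
Keep only column(s) B, C, E: {(a, 5, 12), (a, 5, 15), (a, 5, 2), (d, 3, 15), (d, 3, 2), (w, 23, 12)}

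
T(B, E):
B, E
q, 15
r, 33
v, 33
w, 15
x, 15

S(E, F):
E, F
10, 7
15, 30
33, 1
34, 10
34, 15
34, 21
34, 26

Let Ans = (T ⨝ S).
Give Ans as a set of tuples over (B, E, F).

{(q, 15, 30), (r, 33, 1), (v, 33, 1), (w, 15, 30), (x, 15, 30)}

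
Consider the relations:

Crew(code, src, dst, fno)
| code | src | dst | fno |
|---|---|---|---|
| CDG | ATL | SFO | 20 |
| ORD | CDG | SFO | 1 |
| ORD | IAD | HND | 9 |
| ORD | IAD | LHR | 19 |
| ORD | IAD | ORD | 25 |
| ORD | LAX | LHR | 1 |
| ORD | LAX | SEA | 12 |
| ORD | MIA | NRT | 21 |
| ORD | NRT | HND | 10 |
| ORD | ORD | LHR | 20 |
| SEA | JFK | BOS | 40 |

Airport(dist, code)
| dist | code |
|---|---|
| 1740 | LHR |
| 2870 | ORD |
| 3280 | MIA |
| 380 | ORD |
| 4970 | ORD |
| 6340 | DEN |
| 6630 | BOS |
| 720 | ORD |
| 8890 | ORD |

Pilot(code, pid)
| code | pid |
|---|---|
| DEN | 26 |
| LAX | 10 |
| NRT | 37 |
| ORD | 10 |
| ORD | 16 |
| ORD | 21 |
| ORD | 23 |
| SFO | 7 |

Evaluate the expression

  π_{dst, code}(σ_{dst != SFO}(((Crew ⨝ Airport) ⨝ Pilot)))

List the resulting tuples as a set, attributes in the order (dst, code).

{(HND, ORD), (LHR, ORD), (NRT, ORD), (ORD, ORD), (SEA, ORD)}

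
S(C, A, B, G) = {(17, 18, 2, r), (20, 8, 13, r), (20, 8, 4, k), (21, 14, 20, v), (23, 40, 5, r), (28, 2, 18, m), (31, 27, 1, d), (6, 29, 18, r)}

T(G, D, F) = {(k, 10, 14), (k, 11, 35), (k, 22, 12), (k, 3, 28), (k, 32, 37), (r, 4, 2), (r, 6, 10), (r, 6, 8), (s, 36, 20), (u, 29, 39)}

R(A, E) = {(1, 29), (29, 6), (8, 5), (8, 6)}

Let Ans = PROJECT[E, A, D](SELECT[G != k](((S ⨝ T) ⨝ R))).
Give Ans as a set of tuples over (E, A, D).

{(5, 8, 4), (5, 8, 6), (6, 29, 4), (6, 29, 6), (6, 8, 4), (6, 8, 6)}

S ⋈ T (natural join on G): {(17, 18, 2, r, 4, 2), (17, 18, 2, r, 6, 10), (17, 18, 2, r, 6, 8), (20, 8, 13, r, 4, 2), (20, 8, 13, r, 6, 10), (20, 8, 13, r, 6, 8), (20, 8, 4, k, 10, 14), (20, 8, 4, k, 11, 35), (20, 8, 4, k, 22, 12), (20, 8, 4, k, 3, 28), (20, 8, 4, k, 32, 37), (23, 40, 5, r, 4, 2), (23, 40, 5, r, 6, 10), (23, 40, 5, r, 6, 8), (6, 29, 18, r, 4, 2), (6, 29, 18, r, 6, 10), (6, 29, 18, r, 6, 8)}
(S ⨝ T) ⋈ R (natural join on A): {(20, 8, 13, r, 4, 2, 5), (20, 8, 13, r, 4, 2, 6), (20, 8, 13, r, 6, 10, 5), (20, 8, 13, r, 6, 10, 6), (20, 8, 13, r, 6, 8, 5), (20, 8, 13, r, 6, 8, 6), (20, 8, 4, k, 10, 14, 5), (20, 8, 4, k, 10, 14, 6), (20, 8, 4, k, 11, 35, 5), (20, 8, 4, k, 11, 35, 6), (20, 8, 4, k, 22, 12, 5), (20, 8, 4, k, 22, 12, 6), (20, 8, 4, k, 3, 28, 5), (20, 8, 4, k, 3, 28, 6), (20, 8, 4, k, 32, 37, 5), (20, 8, 4, k, 32, 37, 6), (6, 29, 18, r, 4, 2, 6), (6, 29, 18, r, 6, 10, 6), (6, 29, 18, r, 6, 8, 6)}
Apply σ_{G != k}; surviving tuples: {(20, 8, 13, r, 4, 2, 5), (20, 8, 13, r, 4, 2, 6), (20, 8, 13, r, 6, 10, 5), (20, 8, 13, r, 6, 10, 6), (20, 8, 13, r, 6, 8, 5), (20, 8, 13, r, 6, 8, 6), (6, 29, 18, r, 4, 2, 6), (6, 29, 18, r, 6, 10, 6), (6, 29, 18, r, 6, 8, 6)}
Projecting to E, A, D (3 duplicate(s) eliminated): {(5, 8, 4), (5, 8, 6), (6, 29, 4), (6, 29, 6), (6, 8, 4), (6, 8, 6)}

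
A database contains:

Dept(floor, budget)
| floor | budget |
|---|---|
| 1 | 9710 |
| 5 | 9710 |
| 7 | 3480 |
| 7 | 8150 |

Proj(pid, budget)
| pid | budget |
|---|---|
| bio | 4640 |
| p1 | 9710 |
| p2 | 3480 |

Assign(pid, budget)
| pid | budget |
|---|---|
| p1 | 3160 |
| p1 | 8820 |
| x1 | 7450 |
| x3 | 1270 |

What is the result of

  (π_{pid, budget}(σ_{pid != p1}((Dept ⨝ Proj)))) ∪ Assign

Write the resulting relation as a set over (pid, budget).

{(p1, 3160), (p1, 8820), (p2, 3480), (x1, 7450), (x3, 1270)}

Joining Dept and Proj on budget yields {(1, 9710, p1), (5, 9710, p1), (7, 3480, p2)}.
Filtering on pid != p1 leaves {(7, 3480, p2)}.
π[pid, budget]: project onto (pid, budget) → {(p2, 3480)}
Union: {(p2, 3480)} with {(p1, 3160), (p1, 8820), (x1, 7450), (x3, 1270)} → {(p1, 3160), (p1, 8820), (p2, 3480), (x1, 7450), (x3, 1270)}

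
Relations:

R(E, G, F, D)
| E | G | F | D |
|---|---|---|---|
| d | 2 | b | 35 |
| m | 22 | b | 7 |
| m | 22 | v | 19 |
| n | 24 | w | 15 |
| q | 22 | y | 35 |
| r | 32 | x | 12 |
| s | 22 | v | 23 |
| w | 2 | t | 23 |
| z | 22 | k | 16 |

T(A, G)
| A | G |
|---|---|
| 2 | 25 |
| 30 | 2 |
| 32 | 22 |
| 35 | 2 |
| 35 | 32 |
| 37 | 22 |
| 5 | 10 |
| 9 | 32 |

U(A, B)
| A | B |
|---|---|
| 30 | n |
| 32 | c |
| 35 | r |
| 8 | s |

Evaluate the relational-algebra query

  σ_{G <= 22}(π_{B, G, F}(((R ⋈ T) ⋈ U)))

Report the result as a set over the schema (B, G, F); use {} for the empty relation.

{(c, 22, b), (c, 22, k), (c, 22, v), (c, 22, y), (n, 2, b), (n, 2, t), (r, 2, b), (r, 2, t)}

Natural join on G: {(d, 2, b, 35, 30), (d, 2, b, 35, 35), (m, 22, b, 7, 32), (m, 22, b, 7, 37), (m, 22, v, 19, 32), (m, 22, v, 19, 37), (q, 22, y, 35, 32), (q, 22, y, 35, 37), (r, 32, x, 12, 35), (r, 32, x, 12, 9), (s, 22, v, 23, 32), (s, 22, v, 23, 37), (w, 2, t, 23, 30), (w, 2, t, 23, 35), (z, 22, k, 16, 32), (z, 22, k, 16, 37)}
Natural join on A: {(d, 2, b, 35, 30, n), (d, 2, b, 35, 35, r), (m, 22, b, 7, 32, c), (m, 22, v, 19, 32, c), (q, 22, y, 35, 32, c), (r, 32, x, 12, 35, r), (s, 22, v, 23, 32, c), (w, 2, t, 23, 30, n), (w, 2, t, 23, 35, r), (z, 22, k, 16, 32, c)}
π[B, G, F]: project onto (B, G, F) (1 duplicate(s) eliminated) → {(c, 22, b), (c, 22, k), (c, 22, v), (c, 22, y), (n, 2, b), (n, 2, t), (r, 2, b), (r, 2, t), (r, 32, x)}
Apply σ_{G <= 22}; surviving tuples: {(c, 22, b), (c, 22, k), (c, 22, v), (c, 22, y), (n, 2, b), (n, 2, t), (r, 2, b), (r, 2, t)}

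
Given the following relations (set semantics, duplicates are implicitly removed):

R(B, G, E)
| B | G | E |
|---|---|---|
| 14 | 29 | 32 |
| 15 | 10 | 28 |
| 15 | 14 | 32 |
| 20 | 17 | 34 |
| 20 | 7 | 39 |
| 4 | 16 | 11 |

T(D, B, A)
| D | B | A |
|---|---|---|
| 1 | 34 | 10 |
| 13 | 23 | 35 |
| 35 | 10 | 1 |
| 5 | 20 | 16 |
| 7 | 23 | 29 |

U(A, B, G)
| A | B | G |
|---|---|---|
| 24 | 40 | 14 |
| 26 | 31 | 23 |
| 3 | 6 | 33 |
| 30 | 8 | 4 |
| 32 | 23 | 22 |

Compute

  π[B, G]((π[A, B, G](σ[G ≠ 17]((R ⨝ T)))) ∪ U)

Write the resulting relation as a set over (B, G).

{(20, 7), (23, 22), (31, 23), (40, 14), (6, 33), (8, 4)}

Joining R and T on B yields {(20, 17, 34, 5, 16), (20, 7, 39, 5, 16)}.
σ[G ≠ 17]: keep tuples satisfying G ≠ 17 → {(20, 7, 39, 5, 16)}
Keep only column(s) A, B, G: {(16, 20, 7)}
Union: {(16, 20, 7)} with {(24, 40, 14), (26, 31, 23), (3, 6, 33), (30, 8, 4), (32, 23, 22)} → {(16, 20, 7), (24, 40, 14), (26, 31, 23), (3, 6, 33), (30, 8, 4), (32, 23, 22)}
Keep only column(s) B, G: {(20, 7), (23, 22), (31, 23), (40, 14), (6, 33), (8, 4)}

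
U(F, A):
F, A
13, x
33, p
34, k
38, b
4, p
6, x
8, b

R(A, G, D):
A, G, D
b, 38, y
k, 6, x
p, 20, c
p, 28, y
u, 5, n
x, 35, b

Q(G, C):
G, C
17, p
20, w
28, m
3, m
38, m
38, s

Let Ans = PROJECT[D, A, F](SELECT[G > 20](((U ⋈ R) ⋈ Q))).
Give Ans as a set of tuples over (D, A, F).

{(y, b, 38), (y, b, 8), (y, p, 33), (y, p, 4)}

Joining U and R on A yields {(13, x, 35, b), (33, p, 20, c), (33, p, 28, y), (34, k, 6, x), (38, b, 38, y), (4, p, 20, c), (4, p, 28, y), (6, x, 35, b), (8, b, 38, y)}.
Joining (U ⋈ R) and Q on G yields {(33, p, 20, c, w), (33, p, 28, y, m), (38, b, 38, y, m), (38, b, 38, y, s), (4, p, 20, c, w), (4, p, 28, y, m), (8, b, 38, y, m), (8, b, 38, y, s)}.
Filtering on G > 20 leaves {(33, p, 28, y, m), (38, b, 38, y, m), (38, b, 38, y, s), (4, p, 28, y, m), (8, b, 38, y, m), (8, b, 38, y, s)}.
π[D, A, F]: project onto (D, A, F) (2 duplicate(s) eliminated) → {(y, b, 38), (y, b, 8), (y, p, 33), (y, p, 4)}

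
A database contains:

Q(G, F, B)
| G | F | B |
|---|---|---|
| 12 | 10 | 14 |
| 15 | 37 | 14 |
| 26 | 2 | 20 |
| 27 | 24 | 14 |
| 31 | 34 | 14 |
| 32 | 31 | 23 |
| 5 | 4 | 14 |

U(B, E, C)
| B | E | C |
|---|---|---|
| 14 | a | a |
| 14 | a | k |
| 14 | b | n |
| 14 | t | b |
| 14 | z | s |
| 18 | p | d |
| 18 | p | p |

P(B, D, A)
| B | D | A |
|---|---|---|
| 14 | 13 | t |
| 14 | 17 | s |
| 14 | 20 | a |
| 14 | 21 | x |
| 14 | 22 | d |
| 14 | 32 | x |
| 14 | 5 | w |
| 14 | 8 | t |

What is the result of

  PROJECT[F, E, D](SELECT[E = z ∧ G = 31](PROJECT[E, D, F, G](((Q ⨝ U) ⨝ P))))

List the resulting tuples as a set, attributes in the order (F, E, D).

{(34, z, 13), (34, z, 17), (34, z, 20), (34, z, 21), (34, z, 22), (34, z, 32), (34, z, 5), (34, z, 8)}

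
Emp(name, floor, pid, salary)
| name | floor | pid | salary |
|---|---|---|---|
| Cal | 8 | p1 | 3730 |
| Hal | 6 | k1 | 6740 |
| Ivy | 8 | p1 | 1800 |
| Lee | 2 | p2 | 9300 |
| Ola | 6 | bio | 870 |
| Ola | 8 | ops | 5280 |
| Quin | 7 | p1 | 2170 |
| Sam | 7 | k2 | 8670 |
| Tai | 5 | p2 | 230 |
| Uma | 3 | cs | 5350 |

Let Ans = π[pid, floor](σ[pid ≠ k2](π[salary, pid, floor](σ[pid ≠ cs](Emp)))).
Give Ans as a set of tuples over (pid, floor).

{(bio, 6), (k1, 6), (ops, 8), (p1, 7), (p1, 8), (p2, 2), (p2, 5)}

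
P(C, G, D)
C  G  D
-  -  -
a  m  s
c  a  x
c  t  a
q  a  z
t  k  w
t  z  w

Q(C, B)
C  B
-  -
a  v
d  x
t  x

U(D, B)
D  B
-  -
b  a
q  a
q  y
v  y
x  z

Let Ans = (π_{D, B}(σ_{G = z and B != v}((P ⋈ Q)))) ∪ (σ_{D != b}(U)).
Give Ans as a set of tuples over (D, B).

{(q, a), (q, y), (v, y), (w, x), (x, z)}

P ⋈ Q (natural join on C): {(a, m, s, v), (t, k, w, x), (t, z, w, x)}
σ[G = z and B != v]: keep tuples satisfying G = z and B != v → {(t, z, w, x)}
π_{D, B} gives {(w, x)}.
σ[D != b]: keep tuples satisfying D != b → {(q, a), (q, y), (v, y), (x, z)}
Union: {(w, x)} with {(q, a), (q, y), (v, y), (x, z)} → {(q, a), (q, y), (v, y), (w, x), (x, z)}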